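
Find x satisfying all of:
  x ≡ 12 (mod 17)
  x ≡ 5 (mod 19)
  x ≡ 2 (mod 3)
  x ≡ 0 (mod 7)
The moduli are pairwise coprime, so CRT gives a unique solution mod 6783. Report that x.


Product of moduli M = 17 · 19 · 3 · 7 = 6783.
Merge one congruence at a time:
  Start: x ≡ 12 (mod 17).
  Combine with x ≡ 5 (mod 19); new modulus lcm = 323.
    Write x = 12 + 17·t and substitute into x ≡ 5 (mod 19): 17·t ≡ 5 − 12 = -7 (mod 19).
    Reduce coefficients mod 19: 17·t ≡ 12 (mod 19).
    The inverse of 17 mod 19 is 9 (since 17·9 = 153 = 8·19 + 1), so t ≡ 9·12 = 108 ≡ 13 (mod 19).
    Then x = 12 + 17·13 = 233, valid modulo lcm(17, 19) = 323: x ≡ 233 (mod 323).
  Combine with x ≡ 2 (mod 3); new modulus lcm = 969.
    Write x = 233 + 323·t and substitute into x ≡ 2 (mod 3): 323·t ≡ 2 − 233 = -231 (mod 3).
    Reduce coefficients mod 3: 2·t ≡ 0 (mod 3).
    The inverse of 2 mod 3 is 2 (since 2·2 = 4 = 1·3 + 1), so t ≡ 2·0 = 0 ≡ 0 (mod 3).
    Then x = 233 + 323·0 = 233, valid modulo lcm(323, 3) = 969: x ≡ 233 (mod 969).
  Combine with x ≡ 0 (mod 7); new modulus lcm = 6783.
    Write x = 233 + 969·t and substitute into x ≡ 0 (mod 7): 969·t ≡ 0 − 233 = -233 (mod 7).
    Reduce coefficients mod 7: 3·t ≡ 5 (mod 7).
    The inverse of 3 mod 7 is 5 (since 3·5 = 15 = 2·7 + 1), so t ≡ 5·5 = 25 ≡ 4 (mod 7).
    Then x = 233 + 969·4 = 4109, valid modulo lcm(969, 7) = 6783: x ≡ 4109 (mod 6783).
Verify against each original: 4109 mod 17 = 12, 4109 mod 19 = 5, 4109 mod 3 = 2, 4109 mod 7 = 0.

x ≡ 4109 (mod 6783).


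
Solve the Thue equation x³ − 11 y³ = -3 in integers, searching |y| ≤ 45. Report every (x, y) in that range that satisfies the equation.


The equation is x³ - 11y³ = -3. For fixed y, x³ = 11·y³ − 3, so a solution requires the RHS to be a perfect cube.
Strategy: iterate y from -45 to 45, compute RHS = 11·y³ − 3, and check whether it is a (positive or negative) perfect cube.
Check small values of y:
  y = 0: RHS = -3 is not a perfect cube.
  y = 1: RHS = 8 = (2)³ ⇒ x = 2 works.
  y = -1: RHS = -14 is not a perfect cube.
  y = 2: RHS = 85 is not a perfect cube.
  y = -2: RHS = -91 is not a perfect cube.
  y = 3: RHS = 294 is not a perfect cube.
  y = -3: RHS = -300 is not a perfect cube.
Continuing the search up to |y| = 45 finds no further solutions beyond those listed.
Collected solutions: (2, 1).

Solutions (with |y| ≤ 45): (2, 1).


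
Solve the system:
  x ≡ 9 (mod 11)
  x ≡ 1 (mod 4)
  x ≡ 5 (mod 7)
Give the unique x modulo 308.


Moduli 11, 4, 7 are pairwise coprime; by CRT there is a unique solution modulo M = 11 · 4 · 7 = 308.
Solve pairwise, accumulating the modulus:
  Start with x ≡ 9 (mod 11).
  Combine with x ≡ 1 (mod 4): since gcd(11, 4) = 1, we get a unique residue mod 44.
    Write x = 9 + 11·t and substitute into x ≡ 1 (mod 4): 11·t ≡ 1 − 9 = -8 (mod 4).
    Reduce coefficients mod 4: 3·t ≡ 0 (mod 4).
    The inverse of 3 mod 4 is 3 (since 3·3 = 9 = 2·4 + 1), so t ≡ 3·0 = 0 ≡ 0 (mod 4).
    Then x = 9 + 11·0 = 9, valid modulo lcm(11, 4) = 44: x ≡ 9 (mod 44).
  Combine with x ≡ 5 (mod 7): since gcd(44, 7) = 1, we get a unique residue mod 308.
    Write x = 9 + 44·t and substitute into x ≡ 5 (mod 7): 44·t ≡ 5 − 9 = -4 (mod 7).
    Reduce coefficients mod 7: 2·t ≡ 3 (mod 7).
    The inverse of 2 mod 7 is 4 (since 2·4 = 8 = 1·7 + 1), so t ≡ 4·3 = 12 ≡ 5 (mod 7).
    Then x = 9 + 44·5 = 229, valid modulo lcm(44, 7) = 308: x ≡ 229 (mod 308).
Verify: 229 mod 11 = 9 ✓, 229 mod 4 = 1 ✓, 229 mod 7 = 5 ✓.

x ≡ 229 (mod 308).


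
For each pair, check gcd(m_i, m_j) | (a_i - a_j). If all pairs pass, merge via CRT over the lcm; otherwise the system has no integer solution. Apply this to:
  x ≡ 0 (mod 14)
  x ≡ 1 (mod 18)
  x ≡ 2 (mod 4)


Moduli 14, 18, 4 are not pairwise coprime, so CRT works modulo lcm(m_i) when all pairwise compatibility conditions hold.
Pairwise compatibility: gcd(m_i, m_j) must divide a_i - a_j for every pair.
Merge one congruence at a time:
  Start: x ≡ 0 (mod 14).
  Combine with x ≡ 1 (mod 18): gcd(14, 18) = 2, and 1 - 0 = 1 is NOT divisible by 2.
    ⇒ system is inconsistent (no integer solution).

No solution (the system is inconsistent).


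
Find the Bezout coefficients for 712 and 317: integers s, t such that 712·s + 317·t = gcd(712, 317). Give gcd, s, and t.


Euclidean algorithm on (712, 317) — divide until remainder is 0:
  712 = 2 · 317 + 78
  317 = 4 · 78 + 5
  78 = 15 · 5 + 3
  5 = 1 · 3 + 2
  3 = 1 · 2 + 1
  2 = 2 · 1 + 0
gcd(712, 317) = 1.
Track Bezout coefficients alongside the remainders: start with r₀ = 712 = a·1 + b·0 (s = 1, t = 0) and r₁ = 317 = a·0 + b·1 (s = 0, t = 1); each new remainder r_{k+1} = r_{k-1} − q_k·r_k inherits s_{k+1} = s_{k-1} − q_k·s_k, t_{k+1} = t_{k-1} − q_k·t_k, so r_k = a·s_k + b·t_k at every step:
  q = 2: r = 78, s = 1 − 2·0 = 1, t = 0 − 2·1 = -2  (check: 712·1 + 317·(-2) = 78)
  q = 4: r = 5, s = 0 − 4·1 = -4, t = 1 − 4·(-2) = 9  (check: 712·(-4) + 317·9 = 5)
  q = 15: r = 3, s = 1 − 15·(-4) = 61, t = -2 − 15·9 = -137  (check: 712·61 + 317·(-137) = 3)
  q = 1: r = 2, s = -4 − 1·61 = -65, t = 9 − 1·(-137) = 146  (check: 712·(-65) + 317·146 = 2)
  q = 1: r = 1, s = 61 − 1·(-65) = 126, t = -137 − 1·146 = -283  (check: 712·126 + 317·(-283) = 1)
The row with r = 1 (the gcd) gives the Bezout coefficients s = 126, t = -283.
Result: 712 · (126) + 317 · (-283) = 1.

gcd(712, 317) = 1; s = 126, t = -283 (check: 712·126 + 317·(-283) = 1).


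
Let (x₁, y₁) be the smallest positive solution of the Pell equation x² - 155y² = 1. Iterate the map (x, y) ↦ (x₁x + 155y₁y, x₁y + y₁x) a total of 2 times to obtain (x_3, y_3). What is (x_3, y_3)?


Step 1: Find the fundamental solution (x₁, y₁) of x² - 155y² = 1.
  Expand √155 as a continued fraction. a₀ = ⌊√155⌋ = 12; iterate m_{k+1} = d_k·a_k − m_k, d_{k+1} = (155 − m_{k+1}²)/d_k, a_{k+1} = ⌊(a₀ + m_{k+1})/d_{k+1}⌋ (starting m₀ = 0, d₀ = 1), with convergents p_k = a_k·p_{k-1} + p_{k-2}, q_k = a_k·q_{k-1} + q_{k-2} (p₋₁ = 1, q₋₁ = 0):
  k = 0: a₀ = 12; p₀/q₀ = 12/1; p₀² − 155·q₀² = 144 − 155 = -11.
  k = 1: m = 12, d = 11, a = ⌊(12 + 12)/11⌋ = 2; p/q = (2·12 + 1)/(2·1 + 0) = 25/2; p² − 155·q² = 625 − 620 = 5.
  k = 2: m = 10, d = 5, a = ⌊(12 + 10)/5⌋ = 4; p/q = (4·25 + 12)/(4·2 + 1) = 112/9; p² − 155·q² = 12544 − 12555 = -11.
  k = 3: m = 10, d = 11, a = ⌊(12 + 10)/11⌋ = 2; p/q = (2·112 + 25)/(2·9 + 2) = 249/20; p² − 155·q² = 62001 − 62000 = 1.
  The first convergent with p² − 155·q² = 1 gives the fundamental solution (x₁, y₁) = (249, 20).
Step 2: Apply the recurrence (x_{n+1}, y_{n+1}) = (x₁x_n + 155y₁y_n, x₁y_n + y₁x_n) repeatedly.
  From (x_1, y_1) = (249, 20): x_2 = 249·249 + 155·20·20 = 124001; y_2 = 249·20 + 20·249 = 9960.
  From (x_2, y_2) = (124001, 9960): x_3 = 249·124001 + 155·20·9960 = 61752249; y_3 = 249·9960 + 20·124001 = 4960060.
Step 3: Verify x_3² - 155·y_3² = 3813340256558001 - 3813340256558000 = 1 (should be 1). ✓

(x_1, y_1) = (249, 20); (x_3, y_3) = (61752249, 4960060).


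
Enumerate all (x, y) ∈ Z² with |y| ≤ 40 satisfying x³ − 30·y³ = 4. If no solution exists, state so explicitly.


The equation is x³ - 30y³ = 4. For fixed y, x³ = 30·y³ + 4, so a solution requires the RHS to be a perfect cube.
Strategy: iterate y from -40 to 40, compute RHS = 30·y³ + 4, and check whether it is a (positive or negative) perfect cube.
Check small values of y:
  y = 0: RHS = 4 is not a perfect cube.
  y = 1: RHS = 34 is not a perfect cube.
  y = -1: RHS = -26 is not a perfect cube.
  y = 2: RHS = 244 is not a perfect cube.
  y = -2: RHS = -236 is not a perfect cube.
  y = 3: RHS = 814 is not a perfect cube.
  y = -3: RHS = -806 is not a perfect cube.
Continuing the search up to |y| = 40 finds no solutions either.
No (x, y) in the scanned range satisfies the equation.

No integer solutions with |y| ≤ 40.


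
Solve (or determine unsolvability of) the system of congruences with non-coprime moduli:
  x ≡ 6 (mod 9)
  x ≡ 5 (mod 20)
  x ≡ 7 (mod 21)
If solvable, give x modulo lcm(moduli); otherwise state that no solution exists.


Moduli 9, 20, 21 are not pairwise coprime, so CRT works modulo lcm(m_i) when all pairwise compatibility conditions hold.
Pairwise compatibility: gcd(m_i, m_j) must divide a_i - a_j for every pair.
Merge one congruence at a time:
  Start: x ≡ 6 (mod 9).
  Combine with x ≡ 5 (mod 20): gcd(9, 20) = 1; 5 - 6 = -1, which IS divisible by 1, so compatible.
    Write x = 6 + 9·t and substitute into x ≡ 5 (mod 20): 9·t ≡ 5 − 6 = -1 (mod 20).
    Reduce coefficients mod 20: 9·t ≡ 19 (mod 20).
    The inverse of 9 mod 20 is 9 (since 9·9 = 81 = 4·20 + 1), so t ≡ 9·19 = 171 ≡ 11 (mod 20).
    Then x = 6 + 9·11 = 105, valid modulo lcm(9, 20) = 180: x ≡ 105 (mod 180).
  Combine with x ≡ 7 (mod 21): gcd(180, 21) = 3, and 7 - 105 = -98 is NOT divisible by 3.
    ⇒ system is inconsistent (no integer solution).

No solution (the system is inconsistent).


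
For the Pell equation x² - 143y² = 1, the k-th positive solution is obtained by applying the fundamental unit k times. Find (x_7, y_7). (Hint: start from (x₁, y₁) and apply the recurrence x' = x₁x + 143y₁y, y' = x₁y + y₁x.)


Step 1: Find the fundamental solution (x₁, y₁) of x² - 143y² = 1.
  Expand √143 as a continued fraction. a₀ = ⌊√143⌋ = 11; iterate m_{k+1} = d_k·a_k − m_k, d_{k+1} = (143 − m_{k+1}²)/d_k, a_{k+1} = ⌊(a₀ + m_{k+1})/d_{k+1}⌋ (starting m₀ = 0, d₀ = 1), with convergents p_k = a_k·p_{k-1} + p_{k-2}, q_k = a_k·q_{k-1} + q_{k-2} (p₋₁ = 1, q₋₁ = 0):
  k = 0: a₀ = 11; p₀/q₀ = 11/1; p₀² − 143·q₀² = 121 − 143 = -22.
  k = 1: m = 11, d = 22, a = ⌊(11 + 11)/22⌋ = 1; p/q = (1·11 + 1)/(1·1 + 0) = 12/1; p² − 143·q² = 144 − 143 = 1.
  The first convergent with p² − 143·q² = 1 gives the fundamental solution (x₁, y₁) = (12, 1).
Step 2: Apply the recurrence (x_{n+1}, y_{n+1}) = (x₁x_n + 143y₁y_n, x₁y_n + y₁x_n) repeatedly.
  From (x_1, y_1) = (12, 1): x_2 = 12·12 + 143·1·1 = 287; y_2 = 12·1 + 1·12 = 24.
  From (x_2, y_2) = (287, 24): x_3 = 12·287 + 143·1·24 = 6876; y_3 = 12·24 + 1·287 = 575.
  From (x_3, y_3) = (6876, 575): x_4 = 12·6876 + 143·1·575 = 164737; y_4 = 12·575 + 1·6876 = 13776.
  From (x_4, y_4) = (164737, 13776): x_5 = 12·164737 + 143·1·13776 = 3946812; y_5 = 12·13776 + 1·164737 = 330049.
  From (x_5, y_5) = (3946812, 330049): x_6 = 12·3946812 + 143·1·330049 = 94558751; y_6 = 12·330049 + 1·3946812 = 7907400.
  From (x_6, y_6) = (94558751, 7907400): x_7 = 12·94558751 + 143·1·7907400 = 2265463212; y_7 = 12·7907400 + 1·94558751 = 189447551.
Step 3: Verify x_7² - 143·y_7² = 5132323564925356944 - 5132323564925356943 = 1 (should be 1). ✓

(x_1, y_1) = (12, 1); (x_7, y_7) = (2265463212, 189447551).


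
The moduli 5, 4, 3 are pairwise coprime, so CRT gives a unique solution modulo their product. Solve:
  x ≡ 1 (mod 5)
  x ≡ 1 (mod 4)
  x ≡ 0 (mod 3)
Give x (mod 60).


Moduli 5, 4, 3 are pairwise coprime; by CRT there is a unique solution modulo M = 5 · 4 · 3 = 60.
Solve pairwise, accumulating the modulus:
  Start with x ≡ 1 (mod 5).
  Combine with x ≡ 1 (mod 4): since gcd(5, 4) = 1, we get a unique residue mod 20.
    Write x = 1 + 5·t and substitute into x ≡ 1 (mod 4): 5·t ≡ 1 − 1 = 0 (mod 4).
    Reduce coefficients mod 4: 1·t ≡ 0 (mod 4).
    So t ≡ 0 (mod 4).
    Then x = 1 + 5·0 = 1, valid modulo lcm(5, 4) = 20: x ≡ 1 (mod 20).
  Combine with x ≡ 0 (mod 3): since gcd(20, 3) = 1, we get a unique residue mod 60.
    Write x = 1 + 20·t and substitute into x ≡ 0 (mod 3): 20·t ≡ 0 − 1 = -1 (mod 3).
    Reduce coefficients mod 3: 2·t ≡ 2 (mod 3).
    The inverse of 2 mod 3 is 2 (since 2·2 = 4 = 1·3 + 1), so t ≡ 2·2 = 4 ≡ 1 (mod 3).
    Then x = 1 + 20·1 = 21, valid modulo lcm(20, 3) = 60: x ≡ 21 (mod 60).
Verify: 21 mod 5 = 1 ✓, 21 mod 4 = 1 ✓, 21 mod 3 = 0 ✓.

x ≡ 21 (mod 60).


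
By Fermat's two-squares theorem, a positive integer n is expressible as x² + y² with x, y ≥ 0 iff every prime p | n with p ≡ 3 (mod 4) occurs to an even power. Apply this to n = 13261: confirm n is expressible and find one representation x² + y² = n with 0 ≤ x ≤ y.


Step 1: Factor n = 13261 = 89 · 149.
Step 2: Check the mod-4 condition on each prime factor: 89 ≡ 1 (mod 4), exponent 1; 149 ≡ 1 (mod 4), exponent 1.
All primes ≡ 3 (mod 4) appear to even exponent (or don't appear), so by the two-squares theorem n IS expressible as a sum of two squares.
Step 3: Build a representation. Here n = 89 · 149 is a product of primes ≡ 1 (mod 4). Each prime p ≡ 1 (mod 4) is itself a sum of two squares; find a² by testing p − a² for a perfect square:
  89: 89 − 1² = 88, 89 − 2² = 85, 89 − 3² = 80, 89 − 4² = 73, 89 − 5² = 64 = 8² ⇒ 89 = 5² + 8².
  149: 149 − 1² = 148, 149 − 2² = 145, 149 − 3² = 140, 149 − 4² = 133, 149 − 5² = 124, 149 − 6² = 113, 149 − 7² = 100 = 10² ⇒ 149 = 7² + 10².
  Combine using the Brahmagupta–Fibonacci identity (a² + b²)(c² + d²) = (ac − bd)² + (ad + bc)² = (ac + bd)² + (ad − bc)²:
  89 · 149 = 13261: from (5² + 8²)(7² + 10²), take (5·7 − 8·10, 5·10 + 8·7) = (35 − 80, 50 + 56) = (-45, 106); dropping signs (only squares matter) gives (45, 106); check 45² + 106² = 2025 + 11236 = 13261 ✓.
Step 4: Order so x ≤ y and verify: 45² + 106² = 2025 + 11236 = 13261 = n. ✓

n = 13261 = 45² + 106² (one valid representation with x ≤ y).


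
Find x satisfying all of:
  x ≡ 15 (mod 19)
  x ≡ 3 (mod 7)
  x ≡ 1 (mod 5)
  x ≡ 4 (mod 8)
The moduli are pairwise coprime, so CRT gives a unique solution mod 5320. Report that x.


Product of moduli M = 19 · 7 · 5 · 8 = 5320.
Merge one congruence at a time:
  Start: x ≡ 15 (mod 19).
  Combine with x ≡ 3 (mod 7); new modulus lcm = 133.
    Write x = 15 + 19·t and substitute into x ≡ 3 (mod 7): 19·t ≡ 3 − 15 = -12 (mod 7).
    Reduce coefficients mod 7: 5·t ≡ 2 (mod 7).
    The inverse of 5 mod 7 is 3 (since 5·3 = 15 = 2·7 + 1), so t ≡ 3·2 = 6 ≡ 6 (mod 7).
    Then x = 15 + 19·6 = 129, valid modulo lcm(19, 7) = 133: x ≡ 129 (mod 133).
  Combine with x ≡ 1 (mod 5); new modulus lcm = 665.
    Write x = 129 + 133·t and substitute into x ≡ 1 (mod 5): 133·t ≡ 1 − 129 = -128 (mod 5).
    Reduce coefficients mod 5: 3·t ≡ 2 (mod 5).
    The inverse of 3 mod 5 is 2 (since 3·2 = 6 = 1·5 + 1), so t ≡ 2·2 = 4 ≡ 4 (mod 5).
    Then x = 129 + 133·4 = 661, valid modulo lcm(133, 5) = 665: x ≡ 661 (mod 665).
  Combine with x ≡ 4 (mod 8); new modulus lcm = 5320.
    Write x = 661 + 665·t and substitute into x ≡ 4 (mod 8): 665·t ≡ 4 − 661 = -657 (mod 8).
    Reduce coefficients mod 8: 1·t ≡ 7 (mod 8).
    So t ≡ 7 (mod 8).
    Then x = 661 + 665·7 = 5316, valid modulo lcm(665, 8) = 5320: x ≡ 5316 (mod 5320).
Verify against each original: 5316 mod 19 = 15, 5316 mod 7 = 3, 5316 mod 5 = 1, 5316 mod 8 = 4.

x ≡ 5316 (mod 5320).


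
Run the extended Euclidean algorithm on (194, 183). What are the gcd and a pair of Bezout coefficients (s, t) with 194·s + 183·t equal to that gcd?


Euclidean algorithm on (194, 183) — divide until remainder is 0:
  194 = 1 · 183 + 11
  183 = 16 · 11 + 7
  11 = 1 · 7 + 4
  7 = 1 · 4 + 3
  4 = 1 · 3 + 1
  3 = 3 · 1 + 0
gcd(194, 183) = 1.
Track Bezout coefficients alongside the remainders: start with r₀ = 194 = a·1 + b·0 (s = 1, t = 0) and r₁ = 183 = a·0 + b·1 (s = 0, t = 1); each new remainder r_{k+1} = r_{k-1} − q_k·r_k inherits s_{k+1} = s_{k-1} − q_k·s_k, t_{k+1} = t_{k-1} − q_k·t_k, so r_k = a·s_k + b·t_k at every step:
  q = 1: r = 11, s = 1 − 1·0 = 1, t = 0 − 1·1 = -1  (check: 194·1 + 183·(-1) = 11)
  q = 16: r = 7, s = 0 − 16·1 = -16, t = 1 − 16·(-1) = 17  (check: 194·(-16) + 183·17 = 7)
  q = 1: r = 4, s = 1 − 1·(-16) = 17, t = -1 − 1·17 = -18  (check: 194·17 + 183·(-18) = 4)
  q = 1: r = 3, s = -16 − 1·17 = -33, t = 17 − 1·(-18) = 35  (check: 194·(-33) + 183·35 = 3)
  q = 1: r = 1, s = 17 − 1·(-33) = 50, t = -18 − 1·35 = -53  (check: 194·50 + 183·(-53) = 1)
The row with r = 1 (the gcd) gives the Bezout coefficients s = 50, t = -53.
Result: 194 · (50) + 183 · (-53) = 1.

gcd(194, 183) = 1; s = 50, t = -53 (check: 194·50 + 183·(-53) = 1).


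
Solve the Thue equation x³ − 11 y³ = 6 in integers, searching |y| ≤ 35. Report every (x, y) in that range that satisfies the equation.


The equation is x³ - 11y³ = 6. For fixed y, x³ = 11·y³ + 6, so a solution requires the RHS to be a perfect cube.
Strategy: iterate y from -35 to 35, compute RHS = 11·y³ + 6, and check whether it is a (positive or negative) perfect cube.
Check small values of y:
  y = 0: RHS = 6 is not a perfect cube.
  y = 1: RHS = 17 is not a perfect cube.
  y = -1: RHS = -5 is not a perfect cube.
  y = 2: RHS = 94 is not a perfect cube.
  y = -2: RHS = -82 is not a perfect cube.
  y = 3: RHS = 303 is not a perfect cube.
  y = -3: RHS = -291 is not a perfect cube.
Continuing the search up to |y| = 35 finds no solutions either.
No (x, y) in the scanned range satisfies the equation.

No integer solutions with |y| ≤ 35.


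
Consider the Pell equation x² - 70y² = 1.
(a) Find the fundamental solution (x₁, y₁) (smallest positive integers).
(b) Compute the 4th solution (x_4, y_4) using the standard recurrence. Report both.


Step 1: Find the fundamental solution (x₁, y₁) of x² - 70y² = 1.
  Expand √70 as a continued fraction. a₀ = ⌊√70⌋ = 8; iterate m_{k+1} = d_k·a_k − m_k, d_{k+1} = (70 − m_{k+1}²)/d_k, a_{k+1} = ⌊(a₀ + m_{k+1})/d_{k+1}⌋ (starting m₀ = 0, d₀ = 1), with convergents p_k = a_k·p_{k-1} + p_{k-2}, q_k = a_k·q_{k-1} + q_{k-2} (p₋₁ = 1, q₋₁ = 0):
  k = 0: a₀ = 8; p₀/q₀ = 8/1; p₀² − 70·q₀² = 64 − 70 = -6.
  k = 1: m = 8, d = 6, a = ⌊(8 + 8)/6⌋ = 2; p/q = (2·8 + 1)/(2·1 + 0) = 17/2; p² − 70·q² = 289 − 280 = 9.
  k = 2: m = 4, d = 9, a = ⌊(8 + 4)/9⌋ = 1; p/q = (1·17 + 8)/(1·2 + 1) = 25/3; p² − 70·q² = 625 − 630 = -5.
  k = 3: m = 5, d = 5, a = ⌊(8 + 5)/5⌋ = 2; p/q = (2·25 + 17)/(2·3 + 2) = 67/8; p² − 70·q² = 4489 − 4480 = 9.
  k = 4: m = 5, d = 9, a = ⌊(8 + 5)/9⌋ = 1; p/q = (1·67 + 25)/(1·8 + 3) = 92/11; p² − 70·q² = 8464 − 8470 = -6.
  k = 5: m = 4, d = 6, a = ⌊(8 + 4)/6⌋ = 2; p/q = (2·92 + 67)/(2·11 + 8) = 251/30; p² − 70·q² = 63001 − 63000 = 1.
  The first convergent with p² − 70·q² = 1 gives the fundamental solution (x₁, y₁) = (251, 30).
Step 2: Apply the recurrence (x_{n+1}, y_{n+1}) = (x₁x_n + 70y₁y_n, x₁y_n + y₁x_n) repeatedly.
  From (x_1, y_1) = (251, 30): x_2 = 251·251 + 70·30·30 = 126001; y_2 = 251·30 + 30·251 = 15060.
  From (x_2, y_2) = (126001, 15060): x_3 = 251·126001 + 70·30·15060 = 63252251; y_3 = 251·15060 + 30·126001 = 7560090.
  From (x_3, y_3) = (63252251, 7560090): x_4 = 251·63252251 + 70·30·7560090 = 31752504001; y_4 = 251·7560090 + 30·63252251 = 3795150120.
Step 3: Verify x_4² - 70·y_4² = 1008221510333521008001 - 1008221510333521008000 = 1 (should be 1). ✓

(x_1, y_1) = (251, 30); (x_4, y_4) = (31752504001, 3795150120).


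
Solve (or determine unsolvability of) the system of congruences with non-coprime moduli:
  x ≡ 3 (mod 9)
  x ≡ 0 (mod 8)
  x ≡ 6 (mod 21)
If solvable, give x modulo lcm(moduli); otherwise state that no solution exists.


Moduli 9, 8, 21 are not pairwise coprime, so CRT works modulo lcm(m_i) when all pairwise compatibility conditions hold.
Pairwise compatibility: gcd(m_i, m_j) must divide a_i - a_j for every pair.
Merge one congruence at a time:
  Start: x ≡ 3 (mod 9).
  Combine with x ≡ 0 (mod 8): gcd(9, 8) = 1; 0 - 3 = -3, which IS divisible by 1, so compatible.
    Write x = 3 + 9·t and substitute into x ≡ 0 (mod 8): 9·t ≡ 0 − 3 = -3 (mod 8).
    Reduce coefficients mod 8: 1·t ≡ 5 (mod 8).
    So t ≡ 5 (mod 8).
    Then x = 3 + 9·5 = 48, valid modulo lcm(9, 8) = 72: x ≡ 48 (mod 72).
  Combine with x ≡ 6 (mod 21): gcd(72, 21) = 3; 6 - 48 = -42, which IS divisible by 3, so compatible.
    Write x = 48 + 72·t and substitute into x ≡ 6 (mod 21): 72·t ≡ 6 − 48 = -42 (mod 21).
    Divide the congruence (and modulus) by g = 3: 24·t ≡ -14 (mod 7).
    Reduce coefficients mod 7: 3·t ≡ 0 (mod 7).
    The inverse of 3 mod 7 is 5 (since 3·5 = 15 = 2·7 + 1), so t ≡ 5·0 = 0 ≡ 0 (mod 7).
    Then x = 48 + 72·0 = 48, valid modulo lcm(72, 21) = 504: x ≡ 48 (mod 504).
Verify: 48 mod 9 = 3, 48 mod 8 = 0, 48 mod 21 = 6.

x ≡ 48 (mod 504).


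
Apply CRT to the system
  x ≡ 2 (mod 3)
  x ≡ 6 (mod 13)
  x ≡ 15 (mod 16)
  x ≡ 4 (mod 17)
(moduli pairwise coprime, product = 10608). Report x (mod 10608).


Product of moduli M = 3 · 13 · 16 · 17 = 10608.
Merge one congruence at a time:
  Start: x ≡ 2 (mod 3).
  Combine with x ≡ 6 (mod 13); new modulus lcm = 39.
    Write x = 2 + 3·t and substitute into x ≡ 6 (mod 13): 3·t ≡ 6 − 2 = 4 (mod 13).
    The inverse of 3 mod 13 is 9 (since 3·9 = 27 = 2·13 + 1), so t ≡ 9·4 = 36 ≡ 10 (mod 13).
    Then x = 2 + 3·10 = 32, valid modulo lcm(3, 13) = 39: x ≡ 32 (mod 39).
  Combine with x ≡ 15 (mod 16); new modulus lcm = 624.
    Write x = 32 + 39·t and substitute into x ≡ 15 (mod 16): 39·t ≡ 15 − 32 = -17 (mod 16).
    Reduce coefficients mod 16: 7·t ≡ 15 (mod 16).
    The inverse of 7 mod 16 is 7 (since 7·7 = 49 = 3·16 + 1), so t ≡ 7·15 = 105 ≡ 9 (mod 16).
    Then x = 32 + 39·9 = 383, valid modulo lcm(39, 16) = 624: x ≡ 383 (mod 624).
  Combine with x ≡ 4 (mod 17); new modulus lcm = 10608.
    Write x = 383 + 624·t and substitute into x ≡ 4 (mod 17): 624·t ≡ 4 − 383 = -379 (mod 17).
    Reduce coefficients mod 17: 12·t ≡ 12 (mod 17).
    The inverse of 12 mod 17 is 10 (since 12·10 = 120 = 7·17 + 1), so t ≡ 10·12 = 120 ≡ 1 (mod 17).
    Then x = 383 + 624·1 = 1007, valid modulo lcm(624, 17) = 10608: x ≡ 1007 (mod 10608).
Verify against each original: 1007 mod 3 = 2, 1007 mod 13 = 6, 1007 mod 16 = 15, 1007 mod 17 = 4.

x ≡ 1007 (mod 10608).


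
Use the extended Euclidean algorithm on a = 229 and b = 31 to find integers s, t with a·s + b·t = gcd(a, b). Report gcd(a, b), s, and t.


Euclidean algorithm on (229, 31) — divide until remainder is 0:
  229 = 7 · 31 + 12
  31 = 2 · 12 + 7
  12 = 1 · 7 + 5
  7 = 1 · 5 + 2
  5 = 2 · 2 + 1
  2 = 2 · 1 + 0
gcd(229, 31) = 1.
Track Bezout coefficients alongside the remainders: start with r₀ = 229 = a·1 + b·0 (s = 1, t = 0) and r₁ = 31 = a·0 + b·1 (s = 0, t = 1); each new remainder r_{k+1} = r_{k-1} − q_k·r_k inherits s_{k+1} = s_{k-1} − q_k·s_k, t_{k+1} = t_{k-1} − q_k·t_k, so r_k = a·s_k + b·t_k at every step:
  q = 7: r = 12, s = 1 − 7·0 = 1, t = 0 − 7·1 = -7  (check: 229·1 + 31·(-7) = 12)
  q = 2: r = 7, s = 0 − 2·1 = -2, t = 1 − 2·(-7) = 15  (check: 229·(-2) + 31·15 = 7)
  q = 1: r = 5, s = 1 − 1·(-2) = 3, t = -7 − 1·15 = -22  (check: 229·3 + 31·(-22) = 5)
  q = 1: r = 2, s = -2 − 1·3 = -5, t = 15 − 1·(-22) = 37  (check: 229·(-5) + 31·37 = 2)
  q = 2: r = 1, s = 3 − 2·(-5) = 13, t = -22 − 2·37 = -96  (check: 229·13 + 31·(-96) = 1)
The row with r = 1 (the gcd) gives the Bezout coefficients s = 13, t = -96.
Result: 229 · (13) + 31 · (-96) = 1.

gcd(229, 31) = 1; s = 13, t = -96 (check: 229·13 + 31·(-96) = 1).


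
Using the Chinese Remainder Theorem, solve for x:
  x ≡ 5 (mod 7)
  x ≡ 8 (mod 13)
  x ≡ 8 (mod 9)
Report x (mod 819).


Moduli 7, 13, 9 are pairwise coprime; by CRT there is a unique solution modulo M = 7 · 13 · 9 = 819.
Solve pairwise, accumulating the modulus:
  Start with x ≡ 5 (mod 7).
  Combine with x ≡ 8 (mod 13): since gcd(7, 13) = 1, we get a unique residue mod 91.
    Write x = 5 + 7·t and substitute into x ≡ 8 (mod 13): 7·t ≡ 8 − 5 = 3 (mod 13).
    The inverse of 7 mod 13 is 2 (since 7·2 = 14 = 1·13 + 1), so t ≡ 2·3 = 6 ≡ 6 (mod 13).
    Then x = 5 + 7·6 = 47, valid modulo lcm(7, 13) = 91: x ≡ 47 (mod 91).
  Combine with x ≡ 8 (mod 9): since gcd(91, 9) = 1, we get a unique residue mod 819.
    Write x = 47 + 91·t and substitute into x ≡ 8 (mod 9): 91·t ≡ 8 − 47 = -39 (mod 9).
    Reduce coefficients mod 9: 1·t ≡ 6 (mod 9).
    So t ≡ 6 (mod 9).
    Then x = 47 + 91·6 = 593, valid modulo lcm(91, 9) = 819: x ≡ 593 (mod 819).
Verify: 593 mod 7 = 5 ✓, 593 mod 13 = 8 ✓, 593 mod 9 = 8 ✓.

x ≡ 593 (mod 819).


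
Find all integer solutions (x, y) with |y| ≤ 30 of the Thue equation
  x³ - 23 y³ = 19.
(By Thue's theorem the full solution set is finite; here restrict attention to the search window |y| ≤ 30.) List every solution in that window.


The equation is x³ - 23y³ = 19. For fixed y, x³ = 23·y³ + 19, so a solution requires the RHS to be a perfect cube.
Strategy: iterate y from -30 to 30, compute RHS = 23·y³ + 19, and check whether it is a (positive or negative) perfect cube.
Check small values of y:
  y = 0: RHS = 19 is not a perfect cube.
  y = 1: RHS = 42 is not a perfect cube.
  y = -1: RHS = -4 is not a perfect cube.
  y = 2: RHS = 203 is not a perfect cube.
  y = -2: RHS = -165 is not a perfect cube.
  y = 3: RHS = 640 is not a perfect cube.
  y = -3: RHS = -602 is not a perfect cube.
Continuing the search up to |y| = 30 finds no solutions either.
No (x, y) in the scanned range satisfies the equation.

No integer solutions with |y| ≤ 30.


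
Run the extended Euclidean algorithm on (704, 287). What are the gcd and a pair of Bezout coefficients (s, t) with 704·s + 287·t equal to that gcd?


Euclidean algorithm on (704, 287) — divide until remainder is 0:
  704 = 2 · 287 + 130
  287 = 2 · 130 + 27
  130 = 4 · 27 + 22
  27 = 1 · 22 + 5
  22 = 4 · 5 + 2
  5 = 2 · 2 + 1
  2 = 2 · 1 + 0
gcd(704, 287) = 1.
Track Bezout coefficients alongside the remainders: start with r₀ = 704 = a·1 + b·0 (s = 1, t = 0) and r₁ = 287 = a·0 + b·1 (s = 0, t = 1); each new remainder r_{k+1} = r_{k-1} − q_k·r_k inherits s_{k+1} = s_{k-1} − q_k·s_k, t_{k+1} = t_{k-1} − q_k·t_k, so r_k = a·s_k + b·t_k at every step:
  q = 2: r = 130, s = 1 − 2·0 = 1, t = 0 − 2·1 = -2  (check: 704·1 + 287·(-2) = 130)
  q = 2: r = 27, s = 0 − 2·1 = -2, t = 1 − 2·(-2) = 5  (check: 704·(-2) + 287·5 = 27)
  q = 4: r = 22, s = 1 − 4·(-2) = 9, t = -2 − 4·5 = -22  (check: 704·9 + 287·(-22) = 22)
  q = 1: r = 5, s = -2 − 1·9 = -11, t = 5 − 1·(-22) = 27  (check: 704·(-11) + 287·27 = 5)
  q = 4: r = 2, s = 9 − 4·(-11) = 53, t = -22 − 4·27 = -130  (check: 704·53 + 287·(-130) = 2)
  q = 2: r = 1, s = -11 − 2·53 = -117, t = 27 − 2·(-130) = 287  (check: 704·(-117) + 287·287 = 1)
The row with r = 1 (the gcd) gives the Bezout coefficients s = -117, t = 287.
Result: 704 · (-117) + 287 · (287) = 1.

gcd(704, 287) = 1; s = -117, t = 287 (check: 704·(-117) + 287·287 = 1).


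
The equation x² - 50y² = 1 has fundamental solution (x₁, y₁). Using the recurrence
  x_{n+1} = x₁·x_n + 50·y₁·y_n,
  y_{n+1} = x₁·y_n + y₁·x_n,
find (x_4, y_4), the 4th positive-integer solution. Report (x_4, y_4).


Step 1: Find the fundamental solution (x₁, y₁) of x² - 50y² = 1.
  Expand √50 as a continued fraction. a₀ = ⌊√50⌋ = 7; iterate m_{k+1} = d_k·a_k − m_k, d_{k+1} = (50 − m_{k+1}²)/d_k, a_{k+1} = ⌊(a₀ + m_{k+1})/d_{k+1}⌋ (starting m₀ = 0, d₀ = 1), with convergents p_k = a_k·p_{k-1} + p_{k-2}, q_k = a_k·q_{k-1} + q_{k-2} (p₋₁ = 1, q₋₁ = 0):
  k = 0: a₀ = 7; p₀/q₀ = 7/1; p₀² − 50·q₀² = 49 − 50 = -1.
  k = 1: m = 7, d = 1, a = ⌊(7 + 7)/1⌋ = 14; p/q = (14·7 + 1)/(14·1 + 0) = 99/14; p² − 50·q² = 9801 − 9800 = 1.
  The first convergent with p² − 50·q² = 1 gives the fundamental solution (x₁, y₁) = (99, 14).
Step 2: Apply the recurrence (x_{n+1}, y_{n+1}) = (x₁x_n + 50y₁y_n, x₁y_n + y₁x_n) repeatedly.
  From (x_1, y_1) = (99, 14): x_2 = 99·99 + 50·14·14 = 19601; y_2 = 99·14 + 14·99 = 2772.
  From (x_2, y_2) = (19601, 2772): x_3 = 99·19601 + 50·14·2772 = 3880899; y_3 = 99·2772 + 14·19601 = 548842.
  From (x_3, y_3) = (3880899, 548842): x_4 = 99·3880899 + 50·14·548842 = 768398401; y_4 = 99·548842 + 14·3880899 = 108667944.
Step 3: Verify x_4² - 50·y_4² = 590436102659356801 - 590436102659356800 = 1 (should be 1). ✓

(x_1, y_1) = (99, 14); (x_4, y_4) = (768398401, 108667944).


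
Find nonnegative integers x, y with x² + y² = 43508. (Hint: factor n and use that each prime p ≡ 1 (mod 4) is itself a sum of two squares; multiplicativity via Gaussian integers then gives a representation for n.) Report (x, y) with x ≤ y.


Step 1: Factor n = 43508 = 2^2 · 73 · 149.
Step 2: Check the mod-4 condition on each prime factor: 2 = 2 (special); 73 ≡ 1 (mod 4), exponent 1; 149 ≡ 1 (mod 4), exponent 1.
All primes ≡ 3 (mod 4) appear to even exponent (or don't appear), so by the two-squares theorem n IS expressible as a sum of two squares.
Step 3: Build a representation. Group n = k² · m with k = 2 and m = 73 · 149 = 10877 (a product of primes ≡ 1 (mod 4)); a representation of m scales to one of n via (k·x)² + (k·y)² = k²(x² + y²). Each prime p ≡ 1 (mod 4) is itself a sum of two squares; find a² by testing p − a² for a perfect square:
  73: 73 − 1² = 72, 73 − 2² = 69, 73 − 3² = 64 = 8² ⇒ 73 = 3² + 8².
  149: 149 − 1² = 148, 149 − 2² = 145, 149 − 3² = 140, 149 − 4² = 133, 149 − 5² = 124, 149 − 6² = 113, 149 − 7² = 100 = 10² ⇒ 149 = 7² + 10².
  Combine using the Brahmagupta–Fibonacci identity (a² + b²)(c² + d²) = (ac − bd)² + (ad + bc)² = (ac + bd)² + (ad − bc)²:
  73 · 149 = 10877: from (3² + 8²)(7² + 10²), take (3·7 − 8·10, 3·10 + 8·7) = (21 − 80, 30 + 56) = (-59, 86); dropping signs (only squares matter) gives (59, 86); check 59² + 86² = 3481 + 7396 = 10877 ✓.
  Scale by k = 2: (2·59, 2·86) = (118, 172).
Step 4: Order so x ≤ y and verify: 118² + 172² = 13924 + 29584 = 43508 = n. ✓

n = 43508 = 118² + 172² (one valid representation with x ≤ y).


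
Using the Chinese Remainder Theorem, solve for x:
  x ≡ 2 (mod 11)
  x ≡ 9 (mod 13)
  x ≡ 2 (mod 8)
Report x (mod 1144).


Moduli 11, 13, 8 are pairwise coprime; by CRT there is a unique solution modulo M = 11 · 13 · 8 = 1144.
Solve pairwise, accumulating the modulus:
  Start with x ≡ 2 (mod 11).
  Combine with x ≡ 9 (mod 13): since gcd(11, 13) = 1, we get a unique residue mod 143.
    Write x = 2 + 11·t and substitute into x ≡ 9 (mod 13): 11·t ≡ 9 − 2 = 7 (mod 13).
    The inverse of 11 mod 13 is 6 (since 11·6 = 66 = 5·13 + 1), so t ≡ 6·7 = 42 ≡ 3 (mod 13).
    Then x = 2 + 11·3 = 35, valid modulo lcm(11, 13) = 143: x ≡ 35 (mod 143).
  Combine with x ≡ 2 (mod 8): since gcd(143, 8) = 1, we get a unique residue mod 1144.
    Write x = 35 + 143·t and substitute into x ≡ 2 (mod 8): 143·t ≡ 2 − 35 = -33 (mod 8).
    Reduce coefficients mod 8: 7·t ≡ 7 (mod 8).
    The inverse of 7 mod 8 is 7 (since 7·7 = 49 = 6·8 + 1), so t ≡ 7·7 = 49 ≡ 1 (mod 8).
    Then x = 35 + 143·1 = 178, valid modulo lcm(143, 8) = 1144: x ≡ 178 (mod 1144).
Verify: 178 mod 11 = 2 ✓, 178 mod 13 = 9 ✓, 178 mod 8 = 2 ✓.

x ≡ 178 (mod 1144).


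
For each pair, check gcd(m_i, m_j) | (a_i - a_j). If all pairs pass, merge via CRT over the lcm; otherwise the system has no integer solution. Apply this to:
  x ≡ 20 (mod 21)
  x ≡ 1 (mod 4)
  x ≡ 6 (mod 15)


Moduli 21, 4, 15 are not pairwise coprime, so CRT works modulo lcm(m_i) when all pairwise compatibility conditions hold.
Pairwise compatibility: gcd(m_i, m_j) must divide a_i - a_j for every pair.
Merge one congruence at a time:
  Start: x ≡ 20 (mod 21).
  Combine with x ≡ 1 (mod 4): gcd(21, 4) = 1; 1 - 20 = -19, which IS divisible by 1, so compatible.
    Write x = 20 + 21·t and substitute into x ≡ 1 (mod 4): 21·t ≡ 1 − 20 = -19 (mod 4).
    Reduce coefficients mod 4: 1·t ≡ 1 (mod 4).
    So t ≡ 1 (mod 4).
    Then x = 20 + 21·1 = 41, valid modulo lcm(21, 4) = 84: x ≡ 41 (mod 84).
  Combine with x ≡ 6 (mod 15): gcd(84, 15) = 3, and 6 - 41 = -35 is NOT divisible by 3.
    ⇒ system is inconsistent (no integer solution).

No solution (the system is inconsistent).


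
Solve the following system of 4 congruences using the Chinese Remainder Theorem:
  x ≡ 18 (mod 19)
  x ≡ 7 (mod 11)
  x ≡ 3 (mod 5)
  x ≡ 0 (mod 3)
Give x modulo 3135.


Product of moduli M = 19 · 11 · 5 · 3 = 3135.
Merge one congruence at a time:
  Start: x ≡ 18 (mod 19).
  Combine with x ≡ 7 (mod 11); new modulus lcm = 209.
    Write x = 18 + 19·t and substitute into x ≡ 7 (mod 11): 19·t ≡ 7 − 18 = -11 (mod 11).
    Reduce coefficients mod 11: 8·t ≡ 0 (mod 11).
    The inverse of 8 mod 11 is 7 (since 8·7 = 56 = 5·11 + 1), so t ≡ 7·0 = 0 ≡ 0 (mod 11).
    Then x = 18 + 19·0 = 18, valid modulo lcm(19, 11) = 209: x ≡ 18 (mod 209).
  Combine with x ≡ 3 (mod 5); new modulus lcm = 1045.
    Write x = 18 + 209·t and substitute into x ≡ 3 (mod 5): 209·t ≡ 3 − 18 = -15 (mod 5).
    Reduce coefficients mod 5: 4·t ≡ 0 (mod 5).
    The inverse of 4 mod 5 is 4 (since 4·4 = 16 = 3·5 + 1), so t ≡ 4·0 = 0 ≡ 0 (mod 5).
    Then x = 18 + 209·0 = 18, valid modulo lcm(209, 5) = 1045: x ≡ 18 (mod 1045).
  Combine with x ≡ 0 (mod 3); new modulus lcm = 3135.
    Write x = 18 + 1045·t and substitute into x ≡ 0 (mod 3): 1045·t ≡ 0 − 18 = -18 (mod 3).
    Reduce coefficients mod 3: 1·t ≡ 0 (mod 3).
    So t ≡ 0 (mod 3).
    Then x = 18 + 1045·0 = 18, valid modulo lcm(1045, 3) = 3135: x ≡ 18 (mod 3135).
Verify against each original: 18 mod 19 = 18, 18 mod 11 = 7, 18 mod 5 = 3, 18 mod 3 = 0.

x ≡ 18 (mod 3135).


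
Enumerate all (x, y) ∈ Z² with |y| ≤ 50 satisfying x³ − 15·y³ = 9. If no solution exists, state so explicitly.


The equation is x³ - 15y³ = 9. For fixed y, x³ = 15·y³ + 9, so a solution requires the RHS to be a perfect cube.
Strategy: iterate y from -50 to 50, compute RHS = 15·y³ + 9, and check whether it is a (positive or negative) perfect cube.
Check small values of y:
  y = 0: RHS = 9 is not a perfect cube.
  y = 1: RHS = 24 is not a perfect cube.
  y = -1: RHS = -6 is not a perfect cube.
  y = 2: RHS = 129 is not a perfect cube.
  y = -2: RHS = -111 is not a perfect cube.
  y = 3: RHS = 414 is not a perfect cube.
  y = -3: RHS = -396 is not a perfect cube.
Continuing the search up to |y| = 50 finds no solutions either.
No (x, y) in the scanned range satisfies the equation.

No integer solutions with |y| ≤ 50.


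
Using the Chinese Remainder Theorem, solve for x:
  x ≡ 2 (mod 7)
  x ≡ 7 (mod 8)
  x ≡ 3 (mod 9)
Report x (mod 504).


Moduli 7, 8, 9 are pairwise coprime; by CRT there is a unique solution modulo M = 7 · 8 · 9 = 504.
Solve pairwise, accumulating the modulus:
  Start with x ≡ 2 (mod 7).
  Combine with x ≡ 7 (mod 8): since gcd(7, 8) = 1, we get a unique residue mod 56.
    Write x = 2 + 7·t and substitute into x ≡ 7 (mod 8): 7·t ≡ 7 − 2 = 5 (mod 8).
    The inverse of 7 mod 8 is 7 (since 7·7 = 49 = 6·8 + 1), so t ≡ 7·5 = 35 ≡ 3 (mod 8).
    Then x = 2 + 7·3 = 23, valid modulo lcm(7, 8) = 56: x ≡ 23 (mod 56).
  Combine with x ≡ 3 (mod 9): since gcd(56, 9) = 1, we get a unique residue mod 504.
    Write x = 23 + 56·t and substitute into x ≡ 3 (mod 9): 56·t ≡ 3 − 23 = -20 (mod 9).
    Reduce coefficients mod 9: 2·t ≡ 7 (mod 9).
    The inverse of 2 mod 9 is 5 (since 2·5 = 10 = 1·9 + 1), so t ≡ 5·7 = 35 ≡ 8 (mod 9).
    Then x = 23 + 56·8 = 471, valid modulo lcm(56, 9) = 504: x ≡ 471 (mod 504).
Verify: 471 mod 7 = 2 ✓, 471 mod 8 = 7 ✓, 471 mod 9 = 3 ✓.

x ≡ 471 (mod 504).


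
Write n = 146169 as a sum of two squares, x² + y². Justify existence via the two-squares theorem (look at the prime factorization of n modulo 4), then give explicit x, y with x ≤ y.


Step 1: Factor n = 146169 = 3^2 · 109 · 149.
Step 2: Check the mod-4 condition on each prime factor: 3 ≡ 3 (mod 4), exponent 2 (must be even); 109 ≡ 1 (mod 4), exponent 1; 149 ≡ 1 (mod 4), exponent 1.
All primes ≡ 3 (mod 4) appear to even exponent (or don't appear), so by the two-squares theorem n IS expressible as a sum of two squares.
Step 3: Build a representation. Group n = k² · m with k = 3 and m = 109 · 149 = 16241 (a product of primes ≡ 1 (mod 4)); a representation of m scales to one of n via (k·x)² + (k·y)² = k²(x² + y²). Each prime p ≡ 1 (mod 4) is itself a sum of two squares; find a² by testing p − a² for a perfect square:
  109: 109 − 1² = 108, 109 − 2² = 105, 109 − 3² = 100 = 10² ⇒ 109 = 3² + 10².
  149: 149 − 1² = 148, 149 − 2² = 145, 149 − 3² = 140, 149 − 4² = 133, 149 − 5² = 124, 149 − 6² = 113, 149 − 7² = 100 = 10² ⇒ 149 = 7² + 10².
  Combine using the Brahmagupta–Fibonacci identity (a² + b²)(c² + d²) = (ac − bd)² + (ad + bc)² = (ac + bd)² + (ad − bc)²:
  109 · 149 = 16241: from (3² + 10²)(7² + 10²), take (3·7 − 10·10, 3·10 + 10·7) = (21 − 100, 30 + 70) = (-79, 100); dropping signs (only squares matter) gives (79, 100); check 79² + 100² = 6241 + 10000 = 16241 ✓.
  Scale by k = 3: (3·79, 3·100) = (237, 300).
Step 4: Order so x ≤ y and verify: 237² + 300² = 56169 + 90000 = 146169 = n. ✓

n = 146169 = 237² + 300² (one valid representation with x ≤ y).


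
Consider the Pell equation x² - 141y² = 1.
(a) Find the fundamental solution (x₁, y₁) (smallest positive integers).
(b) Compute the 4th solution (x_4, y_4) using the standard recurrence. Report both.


Step 1: Find the fundamental solution (x₁, y₁) of x² - 141y² = 1.
  Expand √141 as a continued fraction. a₀ = ⌊√141⌋ = 11; iterate m_{k+1} = d_k·a_k − m_k, d_{k+1} = (141 − m_{k+1}²)/d_k, a_{k+1} = ⌊(a₀ + m_{k+1})/d_{k+1}⌋ (starting m₀ = 0, d₀ = 1), with convergents p_k = a_k·p_{k-1} + p_{k-2}, q_k = a_k·q_{k-1} + q_{k-2} (p₋₁ = 1, q₋₁ = 0):
  k = 0: a₀ = 11; p₀/q₀ = 11/1; p₀² − 141·q₀² = 121 − 141 = -20.
  k = 1: m = 11, d = 20, a = ⌊(11 + 11)/20⌋ = 1; p/q = (1·11 + 1)/(1·1 + 0) = 12/1; p² − 141·q² = 144 − 141 = 3.
  k = 2: m = 9, d = 3, a = ⌊(11 + 9)/3⌋ = 6; p/q = (6·12 + 11)/(6·1 + 1) = 83/7; p² − 141·q² = 6889 − 6909 = -20.
  k = 3: m = 9, d = 20, a = ⌊(11 + 9)/20⌋ = 1; p/q = (1·83 + 12)/(1·7 + 1) = 95/8; p² − 141·q² = 9025 − 9024 = 1.
  The first convergent with p² − 141·q² = 1 gives the fundamental solution (x₁, y₁) = (95, 8).
Step 2: Apply the recurrence (x_{n+1}, y_{n+1}) = (x₁x_n + 141y₁y_n, x₁y_n + y₁x_n) repeatedly.
  From (x_1, y_1) = (95, 8): x_2 = 95·95 + 141·8·8 = 18049; y_2 = 95·8 + 8·95 = 1520.
  From (x_2, y_2) = (18049, 1520): x_3 = 95·18049 + 141·8·1520 = 3429215; y_3 = 95·1520 + 8·18049 = 288792.
  From (x_3, y_3) = (3429215, 288792): x_4 = 95·3429215 + 141·8·288792 = 651532801; y_4 = 95·288792 + 8·3429215 = 54868960.
Step 3: Verify x_4² - 141·y_4² = 424494990778905601 - 424494990778905600 = 1 (should be 1). ✓

(x_1, y_1) = (95, 8); (x_4, y_4) = (651532801, 54868960).


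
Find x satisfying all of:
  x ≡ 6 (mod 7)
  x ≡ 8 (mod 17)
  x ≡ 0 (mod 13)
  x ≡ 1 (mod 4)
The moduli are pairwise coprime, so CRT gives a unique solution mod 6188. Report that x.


Product of moduli M = 7 · 17 · 13 · 4 = 6188.
Merge one congruence at a time:
  Start: x ≡ 6 (mod 7).
  Combine with x ≡ 8 (mod 17); new modulus lcm = 119.
    Write x = 6 + 7·t and substitute into x ≡ 8 (mod 17): 7·t ≡ 8 − 6 = 2 (mod 17).
    The inverse of 7 mod 17 is 5 (since 7·5 = 35 = 2·17 + 1), so t ≡ 5·2 = 10 ≡ 10 (mod 17).
    Then x = 6 + 7·10 = 76, valid modulo lcm(7, 17) = 119: x ≡ 76 (mod 119).
  Combine with x ≡ 0 (mod 13); new modulus lcm = 1547.
    Write x = 76 + 119·t and substitute into x ≡ 0 (mod 13): 119·t ≡ 0 − 76 = -76 (mod 13).
    Reduce coefficients mod 13: 2·t ≡ 2 (mod 13).
    The inverse of 2 mod 13 is 7 (since 2·7 = 14 = 1·13 + 1), so t ≡ 7·2 = 14 ≡ 1 (mod 13).
    Then x = 76 + 119·1 = 195, valid modulo lcm(119, 13) = 1547: x ≡ 195 (mod 1547).
  Combine with x ≡ 1 (mod 4); new modulus lcm = 6188.
    Write x = 195 + 1547·t and substitute into x ≡ 1 (mod 4): 1547·t ≡ 1 − 195 = -194 (mod 4).
    Reduce coefficients mod 4: 3·t ≡ 2 (mod 4).
    The inverse of 3 mod 4 is 3 (since 3·3 = 9 = 2·4 + 1), so t ≡ 3·2 = 6 ≡ 2 (mod 4).
    Then x = 195 + 1547·2 = 3289, valid modulo lcm(1547, 4) = 6188: x ≡ 3289 (mod 6188).
Verify against each original: 3289 mod 7 = 6, 3289 mod 17 = 8, 3289 mod 13 = 0, 3289 mod 4 = 1.

x ≡ 3289 (mod 6188).
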